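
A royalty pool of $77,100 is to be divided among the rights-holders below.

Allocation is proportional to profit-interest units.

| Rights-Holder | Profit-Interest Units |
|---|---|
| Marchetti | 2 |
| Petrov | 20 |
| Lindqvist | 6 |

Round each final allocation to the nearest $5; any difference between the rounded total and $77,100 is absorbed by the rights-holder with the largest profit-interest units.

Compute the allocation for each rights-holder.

Total profit-interest units = 28.
Proportional shares: Marchetti 2/28 × $77,100 = 5,507.14; Petrov 20/28 × $77,100 = 55,071.43; Lindqvist 6/28 × $77,100 = 16,521.43.
Rounded to nearest $5: Marchetti $5,505; Petrov $55,070; Lindqvist $16,520. Sum = $77,095.
Difference $77,100 − $77,095 = +$5 applied to largest profit-interest units (Petrov): Petrov becomes $55,075.

Marchetti: $5,505 | Petrov: $55,075 | Lindqvist: $16,520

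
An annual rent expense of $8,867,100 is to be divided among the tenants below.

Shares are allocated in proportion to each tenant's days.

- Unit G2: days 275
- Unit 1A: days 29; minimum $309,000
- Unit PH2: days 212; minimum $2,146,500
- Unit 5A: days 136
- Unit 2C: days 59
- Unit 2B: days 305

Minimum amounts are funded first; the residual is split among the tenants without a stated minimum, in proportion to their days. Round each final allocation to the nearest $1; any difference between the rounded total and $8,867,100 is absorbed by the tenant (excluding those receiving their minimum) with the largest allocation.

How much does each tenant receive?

Unit G2: $2,275,084 · Unit 1A: $309,000 · Unit PH2: $2,146,500 · Unit 5A: $1,125,132 · Unit 2C: $488,109 · Unit 2B: $2,523,275

Guaranteed amounts: Unit 1A $309,000; Unit PH2 $2,146,500. Residual $6,411,600.
Residual split over remaining days 775: Unit G2 2,275,083.87 → $2,275,084; Unit 5A 1,125,132.39 → $1,125,132; Unit 2C 488,108.90 → $488,109; Unit 2B 2,523,274.84 → $2,523,275.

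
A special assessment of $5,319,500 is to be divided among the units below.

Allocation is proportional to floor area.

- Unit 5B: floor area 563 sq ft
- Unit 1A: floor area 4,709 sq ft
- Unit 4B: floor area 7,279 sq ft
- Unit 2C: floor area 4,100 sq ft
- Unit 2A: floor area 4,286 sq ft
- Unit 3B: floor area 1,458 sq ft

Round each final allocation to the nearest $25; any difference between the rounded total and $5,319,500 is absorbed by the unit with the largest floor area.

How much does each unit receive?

Unit 5B: $133,725; Unit 1A: $1,118,525; Unit 4B: $1,729,000; Unit 2C: $973,875; Unit 2A: $1,018,050; Unit 3B: $346,325

Floor area total: 22,395.
Pro-rata amounts: Unit 5B 563/22,395 × $5,319,500 = 133,729.78; Unit 1A 4,709/22,395 × $5,319,500 = 1,118,532.06; Unit 4B 7,279/22,395 × $5,319,500 = 1,728,985.96; Unit 2C 4,100/22,395 × $5,319,500 = 973,875.87; Unit 2A 4,286/22,395 × $5,319,500 = 1,018,056.58; Unit 3B 1,458/22,395 × $5,319,500 = 346,319.76.
After rounding ($25): Unit 5B $133,725; Unit 1A $1,118,525; Unit 4B $1,728,975; Unit 2C $973,875; Unit 2A $1,018,050; Unit 3B $346,325. Sum = $5,319,475.
Difference $5,319,500 − $5,319,475 = +$25 applied to largest floor area (Unit 4B): Unit 4B becomes $1,729,000.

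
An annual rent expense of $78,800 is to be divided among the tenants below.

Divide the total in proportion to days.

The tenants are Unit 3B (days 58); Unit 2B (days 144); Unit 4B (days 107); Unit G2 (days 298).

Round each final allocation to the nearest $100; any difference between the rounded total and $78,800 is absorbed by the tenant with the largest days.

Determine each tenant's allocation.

Unit 3B: $7,500 | Unit 2B: $18,700 | Unit 4B: $13,900 | Unit G2: $38,700

Days total: 58 + 144 + 107 + 298 = 607.
Proportional shares: Unit 3B 7,529.49; Unit 2B 18,693.90; Unit 4B 13,890.61; Unit G2 38,686.00.
At nearest $100: Unit 3B $7,500; Unit 2B $18,700; Unit 4B $13,900; Unit G2 $38,700. Sum = $78,800.
No rounding difference to absorb.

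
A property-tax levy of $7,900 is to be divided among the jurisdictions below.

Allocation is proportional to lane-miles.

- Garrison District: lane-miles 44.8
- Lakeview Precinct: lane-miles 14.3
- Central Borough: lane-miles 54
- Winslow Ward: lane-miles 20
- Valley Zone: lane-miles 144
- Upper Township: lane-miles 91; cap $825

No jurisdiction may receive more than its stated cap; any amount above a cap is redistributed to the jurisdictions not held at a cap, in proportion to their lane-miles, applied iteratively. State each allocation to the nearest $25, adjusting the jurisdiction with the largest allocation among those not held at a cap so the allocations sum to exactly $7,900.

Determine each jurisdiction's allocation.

Garrison District: $1,150 · Lakeview Precinct: $375 · Central Borough: $1,375 · Winslow Ward: $500 · Valley Zone: $3,675 · Upper Township: $825

Lane-miles total: 368.1.
Proportional shares (ignoring caps): Garrison District 961.48; Lakeview Precinct 306.90; Central Borough 1,158.92; Winslow Ward 429.23; Valley Zone 3,090.46; Upper Township 1,953.00.
Cap binds for Upper Township ($825); balance $7,075 reallocated over remaining lane-miles 277.1.
Redistributed shares: Garrison District 1,143.85 → $1,150; Lakeview Precinct 365.11 → $375; Central Borough 1,378.74 → $1,375; Winslow Ward 510.65 → $500; Valley Zone 3,676.65 → $3,675.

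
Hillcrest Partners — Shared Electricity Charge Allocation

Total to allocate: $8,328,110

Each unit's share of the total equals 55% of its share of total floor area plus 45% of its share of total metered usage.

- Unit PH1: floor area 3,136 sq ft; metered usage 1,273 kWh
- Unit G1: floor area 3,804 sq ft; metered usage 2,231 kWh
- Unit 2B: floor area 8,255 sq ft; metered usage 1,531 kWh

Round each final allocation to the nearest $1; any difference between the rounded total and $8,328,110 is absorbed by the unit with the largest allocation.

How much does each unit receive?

Unit PH1: $1,892,851 | Unit G1: $2,807,275 | Unit 2B: $3,627,984

Floor area total 15,195; metered usage total 5,035.
Blended shares (55% floor area + 45% metered usage): Unit PH1 0.2273; Unit G1 0.3371; Unit 2B 0.4356.
Proportional shares: Unit PH1 1,892,851.22; Unit G1 2,807,274.88; Unit 2B 3,627,983.90.
After rounding ($1): Unit PH1 $1,892,851; Unit G1 $2,807,275; Unit 2B $3,627,984. Sum = $8,328,110.
No rounding difference to absorb.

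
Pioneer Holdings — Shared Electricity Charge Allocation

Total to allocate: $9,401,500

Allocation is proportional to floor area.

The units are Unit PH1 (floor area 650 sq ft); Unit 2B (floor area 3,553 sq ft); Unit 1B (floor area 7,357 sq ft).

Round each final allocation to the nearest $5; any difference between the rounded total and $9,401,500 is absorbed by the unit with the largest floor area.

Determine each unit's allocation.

Unit PH1: $528,630 | Unit 2B: $2,889,580 | Unit 1B: $5,983,290

Floor area total: 650 + 3,553 + 7,357 = 11,560.
Proportional shares: Unit PH1 528,631.06; Unit 2B 2,889,578.68; Unit 1B 5,983,290.27.
Rounded to nearest $5: Unit PH1 $528,630; Unit 2B $2,889,580; Unit 1B $5,983,290. Sum = $9,401,500.
No rounding difference to absorb.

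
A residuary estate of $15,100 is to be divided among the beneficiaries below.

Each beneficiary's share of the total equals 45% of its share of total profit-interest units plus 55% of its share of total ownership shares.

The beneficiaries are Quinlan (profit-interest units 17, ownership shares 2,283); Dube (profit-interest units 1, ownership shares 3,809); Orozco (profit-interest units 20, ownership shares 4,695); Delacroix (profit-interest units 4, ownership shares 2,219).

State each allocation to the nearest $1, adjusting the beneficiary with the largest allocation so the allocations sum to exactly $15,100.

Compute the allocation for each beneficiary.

Totals — profit-interest units 42, ownership shares 13,006.
Blended shares (45% profit-interest units + 55% ownership shares): Quinlan 0.2787; Dube 0.1718; Orozco 0.4128; Delacroix 0.1367.
Proportional shares: Quinlan 4,208.17; Dube 2,594.03; Orozco 6,233.71; Delacroix 2,064.09.
After rounding ($1): Quinlan $4,208; Dube $2,594; Orozco $6,234; Delacroix $2,064. Sum = $15,100.
No rounding difference to absorb.

Quinlan: $4,208 | Dube: $2,594 | Orozco: $6,234 | Delacroix: $2,064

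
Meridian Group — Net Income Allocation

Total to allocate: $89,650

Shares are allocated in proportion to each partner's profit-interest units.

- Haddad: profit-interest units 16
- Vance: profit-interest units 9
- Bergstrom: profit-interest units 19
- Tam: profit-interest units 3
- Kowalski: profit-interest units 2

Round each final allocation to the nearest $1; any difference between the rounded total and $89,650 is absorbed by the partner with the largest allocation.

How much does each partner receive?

Total profit-interest units = 49.
Unrounded shares: Haddad 16/49 × $89,650 = 29,273.47; Vance 9/49 × $89,650 = 16,466.33; Bergstrom 19/49 × $89,650 = 34,762.24; Tam 3/49 × $89,650 = 5,488.78; Kowalski 2/49 × $89,650 = 3,659.18.
At nearest $1: Haddad $29,273; Vance $16,466; Bergstrom $34,762; Tam $5,489; Kowalski $3,659. Sum = $89,649.
Difference $89,650 − $89,649 = +$1 applied to largest allocation (Bergstrom): Bergstrom becomes $34,763.

Haddad: $29,273; Vance: $16,466; Bergstrom: $34,763; Tam: $5,489; Kowalski: $3,659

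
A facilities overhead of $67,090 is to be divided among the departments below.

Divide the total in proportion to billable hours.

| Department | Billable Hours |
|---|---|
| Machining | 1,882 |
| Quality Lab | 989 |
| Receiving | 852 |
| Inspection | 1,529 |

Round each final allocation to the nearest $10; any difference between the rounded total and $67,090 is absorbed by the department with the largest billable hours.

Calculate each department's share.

Machining: $24,050 | Quality Lab: $12,630 | Receiving: $10,880 | Inspection: $19,530

Total billable hours = 5,252.
Pro-rata amounts: Machining 1,882/5,252 × $67,090 = 24,041.01; Quality Lab 989/5,252 × $67,090 = 12,633.67; Receiving 852/5,252 × $67,090 = 10,883.60; Inspection 1,529/5,252 × $67,090 = 19,531.72.
At nearest $10: Machining $24,040; Quality Lab $12,630; Receiving $10,880; Inspection $19,530. Sum = $67,080.
Difference $67,090 − $67,080 = +$10 applied to largest billable hours (Machining): Machining becomes $24,050.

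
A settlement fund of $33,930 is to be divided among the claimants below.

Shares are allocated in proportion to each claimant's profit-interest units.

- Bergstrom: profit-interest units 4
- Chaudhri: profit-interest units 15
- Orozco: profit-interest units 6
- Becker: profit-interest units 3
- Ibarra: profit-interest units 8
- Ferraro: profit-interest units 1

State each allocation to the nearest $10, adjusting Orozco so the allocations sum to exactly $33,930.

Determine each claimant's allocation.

Profit-interest units total: 37.
Pro-rata amounts: Bergstrom 4/37 × $33,930 = 3,668.11; Chaudhri 15/37 × $33,930 = 13,755.41; Orozco 6/37 × $33,930 = 5,502.16; Becker 3/37 × $33,930 = 2,751.08; Ibarra 8/37 × $33,930 = 7,336.22; Ferraro 1/37 × $33,930 = 917.03.
Rounded to nearest $10: Bergstrom $3,670; Chaudhri $13,760; Orozco $5,500; Becker $2,750; Ibarra $7,340; Ferraro $920. Sum = $33,940.
Difference $33,930 − $33,940 = −$10 applied to Orozco: Orozco becomes $5,490.

Bergstrom: $3,670 | Chaudhri: $13,760 | Orozco: $5,490 | Becker: $2,750 | Ibarra: $7,340 | Ferraro: $920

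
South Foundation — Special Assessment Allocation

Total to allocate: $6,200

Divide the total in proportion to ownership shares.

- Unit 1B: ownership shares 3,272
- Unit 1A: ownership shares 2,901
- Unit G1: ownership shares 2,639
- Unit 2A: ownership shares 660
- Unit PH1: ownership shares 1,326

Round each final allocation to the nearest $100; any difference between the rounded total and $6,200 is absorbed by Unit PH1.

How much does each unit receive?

Total ownership shares = 10,798.
Unrounded shares: Unit 1B 3,272/10,798 × $6,200 = 1,878.72; Unit 1A 2,901/10,798 × $6,200 = 1,665.70; Unit G1 2,639/10,798 × $6,200 = 1,515.26; Unit 2A 660/10,798 × $6,200 = 378.96; Unit PH1 1,326/10,798 × $6,200 = 761.36.
Rounded to nearest $100: Unit 1B $1,900; Unit 1A $1,700; Unit G1 $1,500; Unit 2A $400; Unit PH1 $800. Sum = $6,300.
Difference $6,200 − $6,300 = −$100 applied to Unit PH1: Unit PH1 becomes $700.

Unit 1B: $1,900; Unit 1A: $1,700; Unit G1: $1,500; Unit 2A: $400; Unit PH1: $700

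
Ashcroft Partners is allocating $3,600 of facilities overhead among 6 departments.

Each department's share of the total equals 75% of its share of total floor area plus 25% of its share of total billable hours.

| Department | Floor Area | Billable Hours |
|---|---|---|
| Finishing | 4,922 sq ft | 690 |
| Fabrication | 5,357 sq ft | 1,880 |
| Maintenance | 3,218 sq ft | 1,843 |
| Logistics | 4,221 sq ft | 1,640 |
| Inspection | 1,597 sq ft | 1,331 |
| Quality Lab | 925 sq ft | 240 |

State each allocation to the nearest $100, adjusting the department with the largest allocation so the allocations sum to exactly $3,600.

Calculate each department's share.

Floor area total 20,240; billable hours total 7,624.
Combined weights (75% floor area + 25% billable hours): Finishing 0.2050; Fabrication 0.2602; Maintenance 0.1797; Logistics 0.2102; Inspection 0.1028; Quality Lab 0.0421.
Pro-rata amounts: Finishing 738.04; Fabrication 936.55; Maintenance 646.84; Logistics 756.68; Inspection 370.16; Quality Lab 151.73.
Rounded to nearest $100: Finishing $700; Fabrication $900; Maintenance $600; Logistics $800; Inspection $400; Quality Lab $200. Sum = $3,600.
Sum already equals the total — no adjustment.

Finishing: $700 · Fabrication: $900 · Maintenance: $600 · Logistics: $800 · Inspection: $400 · Quality Lab: $200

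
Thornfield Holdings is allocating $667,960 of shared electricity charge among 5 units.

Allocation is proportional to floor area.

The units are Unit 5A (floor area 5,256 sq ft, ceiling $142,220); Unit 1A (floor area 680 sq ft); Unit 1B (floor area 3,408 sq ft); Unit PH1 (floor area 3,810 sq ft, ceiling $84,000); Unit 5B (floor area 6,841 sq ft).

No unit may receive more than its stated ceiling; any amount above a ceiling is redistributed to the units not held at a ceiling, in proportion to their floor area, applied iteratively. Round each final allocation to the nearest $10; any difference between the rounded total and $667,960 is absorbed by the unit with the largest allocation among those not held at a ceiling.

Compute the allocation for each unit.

Unit 5A: $142,220 | Unit 1A: $27,480 | Unit 1B: $137,750 | Unit PH1: $84,000 | Unit 5B: $276,510

Total floor area = 19,995.
Unconstrained shares: Unit 5A 175,583.78; Unit 1A 22,716.32; Unit 1B 113,848.85; Unit PH1 127,278.20; Unit 5B 228,532.85.
Capped: Unit 5A ($142,220), Unit PH1 ($84,000); balance $441,740 reallocated over remaining floor area 10,929.
Shares after redistribution: Unit 1A 27,484.97 → $27,480; Unit 1B 137,748.19 → $137,750; Unit 5B 276,506.85 → $276,510.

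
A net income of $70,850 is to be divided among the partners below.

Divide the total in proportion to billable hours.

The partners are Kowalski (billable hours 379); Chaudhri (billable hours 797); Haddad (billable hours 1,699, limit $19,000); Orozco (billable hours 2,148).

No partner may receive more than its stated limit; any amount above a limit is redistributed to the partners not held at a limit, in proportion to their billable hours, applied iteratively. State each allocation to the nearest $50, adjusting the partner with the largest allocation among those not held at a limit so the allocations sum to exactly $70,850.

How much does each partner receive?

Combined billable hours = 5,023.
Unconstrained shares: Kowalski 5,345.84; Chaudhri 11,241.78; Haddad 23,964.59; Orozco 30,297.79.
Held at cap: Haddad ($19,000); residual $51,850 reallocated over remaining billable hours 3,324.
Remaining shares: Kowalski 5,911.90 → $5,900; Chaudhri 12,432.15 → $12,450; Orozco 33,505.96 → $33,500.

Kowalski: $5,900 | Chaudhri: $12,450 | Haddad: $19,000 | Orozco: $33,500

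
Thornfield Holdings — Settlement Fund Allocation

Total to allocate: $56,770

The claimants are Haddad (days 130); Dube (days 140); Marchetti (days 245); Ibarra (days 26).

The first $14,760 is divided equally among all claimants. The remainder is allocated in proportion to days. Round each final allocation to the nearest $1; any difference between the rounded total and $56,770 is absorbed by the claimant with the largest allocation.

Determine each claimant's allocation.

Haddad: $13,785 | Dube: $14,561 | Marchetti: $22,715 | Ibarra: $5,709

Equal tier: $14,760 ÷ 4 = $3,690 apiece.
Remainder $42,010 by days (total 541): Haddad 10,094.82 → $10,095; Dube 10,871.35 → $10,871; Marchetti 19,024.86 → $19,025; Ibarra 2,018.96 → $2,019.
Totals: Haddad $3,690 + $10,095 = $13,785; Dube $3,690 + $10,871 = $14,561; Marchetti $3,690 + $19,025 = $22,715; Ibarra $3,690 + $2,019 = $5,709.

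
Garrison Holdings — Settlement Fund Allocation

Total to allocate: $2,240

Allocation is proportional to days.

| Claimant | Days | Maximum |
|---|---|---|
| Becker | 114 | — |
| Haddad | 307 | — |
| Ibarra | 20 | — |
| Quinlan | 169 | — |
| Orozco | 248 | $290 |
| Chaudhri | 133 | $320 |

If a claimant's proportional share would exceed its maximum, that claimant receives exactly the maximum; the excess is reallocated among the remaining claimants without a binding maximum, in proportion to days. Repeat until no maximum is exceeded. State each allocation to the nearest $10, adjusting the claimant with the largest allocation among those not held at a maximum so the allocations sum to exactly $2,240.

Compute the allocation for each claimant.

Combined days = 991.
Proportional shares (ignoring caps): Becker 257.68; Haddad 693.93; Ibarra 45.21; Quinlan 382.00; Orozco 560.57; Chaudhri 300.63.
Held at cap: Orozco ($290); remaining pool $1,950 reallocated over remaining days 743.
Held at cap: Chaudhri ($320); remaining pool $1,630 reallocated over remaining days 610.
Remaining shares: Becker 304.62 → $300; Haddad 820.34 → $820; Ibarra 53.44 → $50; Quinlan 451.59 → $450.
Rounding difference +$10 applied to Haddad → $830.

Becker: $300 · Haddad: $830 · Ibarra: $50 · Quinlan: $450 · Orozco: $290 · Chaudhri: $320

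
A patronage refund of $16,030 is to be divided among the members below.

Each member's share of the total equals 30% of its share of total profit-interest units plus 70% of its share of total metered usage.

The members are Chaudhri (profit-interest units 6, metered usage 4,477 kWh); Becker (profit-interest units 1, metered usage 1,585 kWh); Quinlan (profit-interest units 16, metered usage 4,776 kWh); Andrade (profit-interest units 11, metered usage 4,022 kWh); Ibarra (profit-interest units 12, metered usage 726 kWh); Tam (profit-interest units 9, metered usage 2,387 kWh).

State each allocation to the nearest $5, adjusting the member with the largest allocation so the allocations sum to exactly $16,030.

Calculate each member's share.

Totals — profit-interest units 55, metered usage 17,973.
Blended shares (30% profit-interest units + 70% metered usage): Chaudhri 0.2071; Becker 0.0672; Quinlan 0.2733; Andrade 0.2166; Ibarra 0.0937; Tam 0.1421.
Pro-rata amounts: Chaudhri 3,319.72; Becker 1,076.99; Quinlan 4,380.76; Andrade 3,472.84; Ibarra 1,502.497; Tam 2,277.19.
After rounding ($5): Chaudhri $3,320; Becker $1,075; Quinlan $4,380; Andrade $3,475; Ibarra $1,500; Tam $2,275. Sum = $16,025.
Difference $16,030 − $16,025 = +$5 applied to largest allocation (Quinlan): Quinlan becomes $4,385.

Chaudhri: $3,320 · Becker: $1,075 · Quinlan: $4,385 · Andrade: $3,475 · Ibarra: $1,500 · Tam: $2,275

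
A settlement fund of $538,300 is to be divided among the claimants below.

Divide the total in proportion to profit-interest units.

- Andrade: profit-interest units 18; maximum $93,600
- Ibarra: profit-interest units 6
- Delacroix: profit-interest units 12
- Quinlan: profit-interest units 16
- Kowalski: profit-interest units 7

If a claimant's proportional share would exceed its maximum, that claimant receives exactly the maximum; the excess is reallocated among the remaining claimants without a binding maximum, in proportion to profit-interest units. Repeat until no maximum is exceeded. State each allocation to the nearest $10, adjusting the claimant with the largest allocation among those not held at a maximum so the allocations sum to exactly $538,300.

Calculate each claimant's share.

Andrade: $93,600 | Ibarra: $65,080 | Delacroix: $130,160 | Quinlan: $173,540 | Kowalski: $75,920

Total profit-interest units = 59.
Unconstrained shares: Andrade 164,227.12; Ibarra 54,742.37; Delacroix 109,484.75; Quinlan 145,979.66; Kowalski 63,866.10.
Held at cap: Andrade ($93,600); residual $444,700 reallocated over remaining profit-interest units 41.
Redistributed shares: Ibarra 65,078.05 → $65,080; Delacroix 130,156.10 → $130,160; Quinlan 173,541.46 → $173,540; Kowalski 75,924.39 → $75,920.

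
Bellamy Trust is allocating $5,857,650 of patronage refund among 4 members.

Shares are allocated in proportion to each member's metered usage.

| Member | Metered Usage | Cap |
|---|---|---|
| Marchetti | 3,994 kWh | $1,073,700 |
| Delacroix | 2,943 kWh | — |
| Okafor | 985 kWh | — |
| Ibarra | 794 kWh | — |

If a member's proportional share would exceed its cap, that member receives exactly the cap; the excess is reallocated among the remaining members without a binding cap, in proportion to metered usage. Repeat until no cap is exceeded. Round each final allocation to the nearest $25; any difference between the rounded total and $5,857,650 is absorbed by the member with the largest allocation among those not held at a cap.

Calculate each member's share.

Marchetti: $1,073,700; Delacroix: $2,981,600; Okafor: $997,925; Ibarra: $804,425

Combined metered usage = 8,716.
Unconstrained shares: Marchetti 2,684,196.20; Delacroix 1,977,864.15; Okafor 661,976.28; Ibarra 533,613.37.
Held at cap: Marchetti ($1,073,700); remaining pool $4,783,950 reallocated over remaining metered usage 4,722.
Shares after redistribution: Delacroix 2,981,610.51 → $2,981,600; Okafor 997,922.65 → $997,925; Ibarra 804,416.84 → $804,425.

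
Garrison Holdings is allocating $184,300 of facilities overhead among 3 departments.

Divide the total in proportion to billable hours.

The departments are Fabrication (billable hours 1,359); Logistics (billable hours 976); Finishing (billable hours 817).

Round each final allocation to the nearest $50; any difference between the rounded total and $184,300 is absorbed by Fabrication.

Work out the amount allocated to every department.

Billable hours total: 3,152.
Raw shares: Fabrication 1,359/3,152 × $184,300 = 79,461.83; Logistics 976/3,152 × $184,300 = 57,067.51; Finishing 817/3,152 × $184,300 = 47,770.65.
After rounding ($50): Fabrication $79,450; Logistics $57,050; Finishing $47,750. Sum = $184,250.
Difference $184,300 − $184,250 = +$50 applied to Fabrication: Fabrication becomes $79,500.

Fabrication: $79,500 | Logistics: $57,050 | Finishing: $47,750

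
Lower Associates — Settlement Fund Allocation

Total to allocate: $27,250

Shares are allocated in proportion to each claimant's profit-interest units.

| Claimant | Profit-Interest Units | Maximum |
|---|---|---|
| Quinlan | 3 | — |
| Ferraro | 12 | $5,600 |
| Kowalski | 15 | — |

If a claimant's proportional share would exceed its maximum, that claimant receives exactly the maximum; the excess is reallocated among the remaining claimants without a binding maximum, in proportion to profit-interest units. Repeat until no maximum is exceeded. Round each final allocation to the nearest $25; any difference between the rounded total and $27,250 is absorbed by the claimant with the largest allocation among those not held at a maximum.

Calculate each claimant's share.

Quinlan: $3,600 · Ferraro: $5,600 · Kowalski: $18,050

Total profit-interest units = 30.
Pro-rata shares before constraints: Quinlan 2,725.00; Ferraro 10,900.00; Kowalski 13,625.00.
Cap binds for Ferraro ($5,600); residual $21,650 reallocated over remaining profit-interest units 18.
Shares after redistribution: Quinlan 3,608.33 → $3,600; Kowalski 18,041.67 → $18,050.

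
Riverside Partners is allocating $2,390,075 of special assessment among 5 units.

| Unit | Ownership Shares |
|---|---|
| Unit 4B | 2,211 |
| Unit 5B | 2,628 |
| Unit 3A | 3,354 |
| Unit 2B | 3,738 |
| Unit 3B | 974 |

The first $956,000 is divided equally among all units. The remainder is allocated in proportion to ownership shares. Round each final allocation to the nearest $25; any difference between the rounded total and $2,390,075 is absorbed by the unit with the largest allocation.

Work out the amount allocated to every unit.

Unit 4B: $436,900 | Unit 5B: $483,250 | Unit 3A: $563,925 | Unit 2B: $606,575 | Unit 3B: $299,425

$956,000 shared equally gives $191,200 per unit.
Remainder $1,434,075 by ownership shares (total 12,905): Unit 4B 245,698.55 → $245,700; Unit 5B 292,037.90 → $292,050; Unit 3A 372,715.04 → $372,725; Unit 2B 415,387.24 → $415,375; Unit 3B 108,236.27 → $108,225.
Totals: Unit 4B $191,200 + $245,700 = $436,900; Unit 5B $191,200 + $292,050 = $483,250; Unit 3A $191,200 + $372,725 = $563,925; Unit 2B $191,200 + $415,375 = $606,575; Unit 3B $191,200 + $108,225 = $299,425.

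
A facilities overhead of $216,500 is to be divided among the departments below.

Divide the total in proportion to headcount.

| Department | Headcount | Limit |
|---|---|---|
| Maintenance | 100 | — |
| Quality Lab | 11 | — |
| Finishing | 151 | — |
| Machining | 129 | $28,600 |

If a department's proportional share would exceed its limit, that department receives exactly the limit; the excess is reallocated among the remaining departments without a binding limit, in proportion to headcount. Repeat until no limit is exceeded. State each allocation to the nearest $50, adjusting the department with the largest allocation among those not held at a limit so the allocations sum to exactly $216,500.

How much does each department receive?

Total headcount = 391.
Proportional shares (ignoring caps): Maintenance 55,370.84; Quality Lab 6,090.79; Finishing 83,609.97; Machining 71,428.39.
Held at cap: Machining ($28,600); remaining pool $187,900 reallocated over remaining headcount 262.
Redistributed shares: Maintenance 71,717.56 → $71,700; Quality Lab 7,888.93 → $7,900; Finishing 108,293.51 → $108,300.

Maintenance: $71,700; Quality Lab: $7,900; Finishing: $108,300; Machining: $28,600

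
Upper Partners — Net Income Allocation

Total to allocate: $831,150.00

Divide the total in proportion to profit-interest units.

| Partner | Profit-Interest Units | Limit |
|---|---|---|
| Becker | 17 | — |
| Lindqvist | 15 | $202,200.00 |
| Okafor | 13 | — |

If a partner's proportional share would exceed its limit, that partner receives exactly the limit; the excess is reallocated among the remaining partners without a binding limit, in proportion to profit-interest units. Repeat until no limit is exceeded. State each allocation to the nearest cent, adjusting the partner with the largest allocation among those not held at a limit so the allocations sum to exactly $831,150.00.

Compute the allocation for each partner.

Total profit-interest units = 45.
Pro-rata shares before constraints: Becker 313,990.0000; Lindqvist 277,050.0000; Okafor 240,110.0000.
Held at cap: Lindqvist ($202,200.00); remaining pool $628,950.00 reallocated over remaining profit-interest units 30.
Remaining shares: Becker 356,405.0000 → $356,405.00; Okafor 272,545.0000 → $272,545.00.

Becker: $356,405.00 | Lindqvist: $202,200.00 | Okafor: $272,545.00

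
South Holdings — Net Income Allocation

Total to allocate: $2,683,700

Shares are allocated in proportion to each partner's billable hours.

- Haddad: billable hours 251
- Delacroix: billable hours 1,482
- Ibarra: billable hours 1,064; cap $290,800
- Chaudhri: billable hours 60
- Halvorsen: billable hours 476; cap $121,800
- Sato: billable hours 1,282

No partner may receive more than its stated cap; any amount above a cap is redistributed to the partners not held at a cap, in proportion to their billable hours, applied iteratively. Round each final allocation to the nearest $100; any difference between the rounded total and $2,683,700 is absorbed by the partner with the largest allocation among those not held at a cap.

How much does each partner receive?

Haddad: $185,400 | Delacroix: $1,094,600 | Ibarra: $290,800 | Chaudhri: $44,300 | Halvorsen: $121,800 | Sato: $946,800

Total billable hours = 4,615.
Pro-rata shares before constraints: Haddad 145,960.72; Delacroix 861,807.89; Ibarra 618,733.87; Chaudhri 34,891.01; Halvorsen 276,801.99; Sato 745,504.53.
Held at cap: Ibarra ($290,800), Halvorsen ($121,800); balance $2,271,100 reallocated over remaining billable hours 3,075.
Redistributed shares: Haddad 185,380.85 → $185,400; Delacroix 1,094,559.41 → $1,094,600; Chaudhri 44,314.15 → $44,300; Sato 946,845.59 → $946,800.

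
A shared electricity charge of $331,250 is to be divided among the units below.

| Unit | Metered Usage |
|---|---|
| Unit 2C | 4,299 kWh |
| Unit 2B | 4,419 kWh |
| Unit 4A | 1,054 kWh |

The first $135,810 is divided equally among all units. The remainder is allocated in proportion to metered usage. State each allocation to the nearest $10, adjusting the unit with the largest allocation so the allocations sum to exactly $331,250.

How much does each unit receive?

Unit 2C: $131,250; Unit 2B: $133,650; Unit 4A: $66,350

$135,810 shared equally gives $45,270 per unit.
Remainder $195,440 by metered usage (total 9,772): Unit 2C 85,980.00 → $85,980; Unit 2B 88,380.00 → $88,380; Unit 4A 21,080.00 → $21,080.
Totals: Unit 2C $45,270 + $85,980 = $131,250; Unit 2B $45,270 + $88,380 = $133,650; Unit 4A $45,270 + $21,080 = $66,350.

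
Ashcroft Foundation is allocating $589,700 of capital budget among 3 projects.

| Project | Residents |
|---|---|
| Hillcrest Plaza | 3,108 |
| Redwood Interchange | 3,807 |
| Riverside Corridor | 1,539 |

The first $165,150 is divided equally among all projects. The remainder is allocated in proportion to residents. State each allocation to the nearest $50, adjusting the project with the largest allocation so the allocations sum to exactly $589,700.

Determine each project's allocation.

Hillcrest Plaza: $211,150; Redwood Interchange: $246,200; Riverside Corridor: $132,350

$165,150 shared equally gives $55,050 per project.
Remainder $424,550 by residents (total 8,454): Hillcrest Plaza 156,080.13 → $156,100; Redwood Interchange 191,183.09 → $191,200; Riverside Corridor 77,286.78 → $77,300.
Rounding difference −$50 on remainder applied to Redwood Interchange.
Totals: Hillcrest Plaza $55,050 + $156,100 = $211,150; Redwood Interchange $55,050 + $191,150 = $246,200; Riverside Corridor $55,050 + $77,300 = $132,350.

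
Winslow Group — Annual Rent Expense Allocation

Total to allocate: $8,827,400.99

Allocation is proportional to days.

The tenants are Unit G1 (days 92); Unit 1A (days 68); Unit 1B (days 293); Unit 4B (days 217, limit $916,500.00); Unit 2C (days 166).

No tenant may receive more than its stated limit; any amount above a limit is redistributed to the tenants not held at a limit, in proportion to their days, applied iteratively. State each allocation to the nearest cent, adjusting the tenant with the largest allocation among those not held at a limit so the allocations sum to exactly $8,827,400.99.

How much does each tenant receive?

Unit G1: $1,175,772.04 · Unit 1A: $869,048.90 · Unit 1B: $3,744,578.33 · Unit 4B: $916,500.00 · Unit 2C: $2,121,501.72

Total days = 836.
Proportional shares (ignoring caps): Unit G1 971,436.4726; Unit 1A 718,018.2623; Unit 1B 3,093,813.9833; Unit 4B 2,291,322.9842; Unit 2C 1,752,809.2875.
Capped: Unit 4B ($916,500.00); remaining pool $7,910,900.99 reallocated over remaining days 619.
Redistributed shares: Unit G1 1,175,772.0373 → $1,175,772.04; Unit 1A 869,048.8971 → $869,048.90; Unit 1B 3,744,578.3361 → $3,744,578.34; Unit 2C 2,121,501.7195 → $2,121,501.72.
Rounding difference −$0.01 applied to Unit 1B → $3,744,578.33.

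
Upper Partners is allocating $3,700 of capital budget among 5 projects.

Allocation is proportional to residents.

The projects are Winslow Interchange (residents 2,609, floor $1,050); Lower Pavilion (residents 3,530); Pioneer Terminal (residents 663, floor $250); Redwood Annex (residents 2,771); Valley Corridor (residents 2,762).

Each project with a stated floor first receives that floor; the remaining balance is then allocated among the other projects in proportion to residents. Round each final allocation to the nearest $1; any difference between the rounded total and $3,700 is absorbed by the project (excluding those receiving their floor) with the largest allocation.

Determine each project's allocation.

Guaranteed amounts: Winslow Interchange $1,050; Pioneer Terminal $250. Remaining pool $2,400.
Remaining pool split over remaining residents 9,063: Lower Pavilion 934.79 → $935; Redwood Annex 733.80 → $734; Valley Corridor 731.41 → $731.

Winslow Interchange: $1,050 | Lower Pavilion: $935 | Pioneer Terminal: $250 | Redwood Annex: $734 | Valley Corridor: $731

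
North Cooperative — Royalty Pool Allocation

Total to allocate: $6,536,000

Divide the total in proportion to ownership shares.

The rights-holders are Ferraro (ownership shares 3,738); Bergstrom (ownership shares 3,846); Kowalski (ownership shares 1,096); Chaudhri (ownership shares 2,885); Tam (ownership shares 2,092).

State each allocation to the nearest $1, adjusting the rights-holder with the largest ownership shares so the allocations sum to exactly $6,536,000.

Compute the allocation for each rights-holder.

Ferraro: $1,788,941 | Bergstrom: $1,840,629 | Kowalski: $524,526 | Chaudhri: $1,380,710 | Tam: $1,001,194

Combined ownership shares = 13,657.
Pro-rata amounts: Ferraro 3,738/13,657 × $6,536,000 = 1,788,941.06; Bergstrom 3,846/13,657 × $6,536,000 = 1,840,627.96; Kowalski 1,096/13,657 × $6,536,000 = 524,526.32; Chaudhri 2,885/13,657 × $6,536,000 = 1,380,710.26; Tam 2,092/13,657 × $6,536,000 = 1,001,194.41.
At nearest $1: Ferraro $1,788,941; Bergstrom $1,840,628; Kowalski $524,526; Chaudhri $1,380,710; Tam $1,001,194. Sum = $6,535,999.
Difference $6,536,000 − $6,535,999 = +$1 applied to largest ownership shares (Bergstrom): Bergstrom becomes $1,840,629.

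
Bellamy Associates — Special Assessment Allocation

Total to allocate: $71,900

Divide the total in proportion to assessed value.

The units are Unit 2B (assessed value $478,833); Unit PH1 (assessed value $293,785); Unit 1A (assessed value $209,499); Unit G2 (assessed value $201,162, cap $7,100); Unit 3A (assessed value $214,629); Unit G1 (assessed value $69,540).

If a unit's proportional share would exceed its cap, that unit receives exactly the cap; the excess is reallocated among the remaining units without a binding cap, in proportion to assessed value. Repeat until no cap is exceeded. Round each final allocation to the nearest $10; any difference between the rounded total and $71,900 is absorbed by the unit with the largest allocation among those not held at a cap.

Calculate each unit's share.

Total assessed value = 1,467,448.
Unconstrained shares: Unit 2B 23,461.20; Unit PH1 14,394.47; Unit 1A 10,264.74; Unit G2 9,856.26; Unit 3A 10,516.10; Unit G1 3,407.23.
Held at cap: Unit G2 ($7,100); residual $64,800 reallocated over remaining assessed value 1,266,286.
Redistributed shares: Unit 2B 24,503.45 → $24,500; Unit PH1 15,033.94 → $15,030; Unit 1A 10,720.75 → $10,720; Unit 3A 10,983.27 → $10,980; Unit G1 3,558.59 → $3,560.
Rounding difference +$10 applied to Unit 2B → $24,510.

Unit 2B: $24,510 · Unit PH1: $15,030 · Unit 1A: $10,720 · Unit G2: $7,100 · Unit 3A: $10,980 · Unit G1: $3,560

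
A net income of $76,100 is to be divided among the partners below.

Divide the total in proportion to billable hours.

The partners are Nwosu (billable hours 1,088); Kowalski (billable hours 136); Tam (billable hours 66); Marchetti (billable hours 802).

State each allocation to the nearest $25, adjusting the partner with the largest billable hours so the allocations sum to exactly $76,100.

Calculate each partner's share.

Nwosu: $39,575 · Kowalski: $4,950 · Tam: $2,400 · Marchetti: $29,175

Combined billable hours = 1,088 + 136 + 66 + 802 = 2,092.
Pro-rata amounts: Nwosu 39,577.82; Kowalski 4,947.23; Tam 2,400.86; Marchetti 29,174.09.
After rounding ($25): Nwosu $39,575; Kowalski $4,950; Tam $2,400; Marchetti $29,175. Sum = $76,100.
Sum already equals the total — no adjustment.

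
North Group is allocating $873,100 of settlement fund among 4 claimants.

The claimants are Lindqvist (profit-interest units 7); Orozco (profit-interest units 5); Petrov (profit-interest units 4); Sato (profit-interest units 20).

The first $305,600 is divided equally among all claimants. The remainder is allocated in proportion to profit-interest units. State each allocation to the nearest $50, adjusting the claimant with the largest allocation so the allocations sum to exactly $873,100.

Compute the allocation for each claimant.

Lindqvist: $186,750 | Orozco: $155,200 | Petrov: $139,450 | Sato: $391,700

Equal tier: $305,600 ÷ 4 = $76,400 apiece.
Remainder $567,500 by profit-interest units (total 36): Lindqvist 110,347.22 → $110,350; Orozco 78,819.44 → $78,800; Petrov 63,055.56 → $63,050; Sato 315,277.78 → $315,300.
Totals: Lindqvist $76,400 + $110,350 = $186,750; Orozco $76,400 + $78,800 = $155,200; Petrov $76,400 + $63,050 = $139,450; Sato $76,400 + $315,300 = $391,700.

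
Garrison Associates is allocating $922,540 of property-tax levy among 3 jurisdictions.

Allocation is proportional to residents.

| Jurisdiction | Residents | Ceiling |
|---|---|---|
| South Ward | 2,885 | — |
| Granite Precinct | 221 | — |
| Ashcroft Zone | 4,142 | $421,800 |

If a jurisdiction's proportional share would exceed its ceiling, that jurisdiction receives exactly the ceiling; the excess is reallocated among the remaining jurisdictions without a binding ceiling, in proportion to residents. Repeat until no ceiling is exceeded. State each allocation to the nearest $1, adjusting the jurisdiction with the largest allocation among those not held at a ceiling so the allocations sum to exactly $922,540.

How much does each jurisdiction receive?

Residents total: 7,248.
Unconstrained shares: South Ward 367,208.60; Granite Precinct 28,129.32; Ashcroft Zone 527,202.08.
Cap binds for Ashcroft Zone ($421,800); residual $500,740 reallocated over remaining residents 3,106.
Shares after redistribution: South Ward 465,111.04 → $465,111; Granite Precinct 35,628.96 → $35,629.

South Ward: $465,111 | Granite Precinct: $35,629 | Ashcroft Zone: $421,800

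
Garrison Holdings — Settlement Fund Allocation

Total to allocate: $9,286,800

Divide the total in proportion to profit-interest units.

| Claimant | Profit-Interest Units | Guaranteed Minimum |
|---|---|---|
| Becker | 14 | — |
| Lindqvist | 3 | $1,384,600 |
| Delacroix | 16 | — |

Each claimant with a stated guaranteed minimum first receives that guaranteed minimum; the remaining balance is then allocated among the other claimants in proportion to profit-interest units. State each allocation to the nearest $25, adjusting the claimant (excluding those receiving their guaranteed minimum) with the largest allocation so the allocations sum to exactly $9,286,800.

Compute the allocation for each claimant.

Becker: $3,687,700 · Lindqvist: $1,384,600 · Delacroix: $4,214,500

Fund the minimums — Lindqvist $1,384,600. Remaining pool $7,902,200.
Remaining pool split over remaining profit-interest units 30: Becker 3,687,693.33 → $3,687,700; Delacroix 4,214,506.67 → $4,214,500.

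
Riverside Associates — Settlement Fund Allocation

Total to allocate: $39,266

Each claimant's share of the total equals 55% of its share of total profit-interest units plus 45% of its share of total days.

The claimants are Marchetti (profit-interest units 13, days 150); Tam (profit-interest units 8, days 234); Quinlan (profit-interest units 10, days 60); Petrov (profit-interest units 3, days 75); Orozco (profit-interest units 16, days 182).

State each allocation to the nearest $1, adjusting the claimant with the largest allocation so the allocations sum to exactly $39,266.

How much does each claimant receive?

Totals — profit-interest units 50, days 701.
Composite weights (55% profit-interest units + 45% days): Marchetti 0.2393; Tam 0.2382; Quinlan 0.1485; Petrov 0.0811; Orozco 0.2928.
Proportional shares: Marchetti 9,396.00; Tam 9,353.71; Quinlan 5,831.65; Petrov 3,186.26; Orozco 11,498.38.
At nearest $1: Marchetti $9,396; Tam $9,354; Quinlan $5,832; Petrov $3,186; Orozco $11,498. Sum = $39,266.
Sum already equals the total — no adjustment.

Marchetti: $9,396; Tam: $9,354; Quinlan: $5,832; Petrov: $3,186; Orozco: $11,498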